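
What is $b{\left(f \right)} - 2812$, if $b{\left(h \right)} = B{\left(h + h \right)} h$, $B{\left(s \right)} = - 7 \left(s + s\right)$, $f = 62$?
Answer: $-110444$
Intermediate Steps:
$B{\left(s \right)} = - 14 s$ ($B{\left(s \right)} = - 7 \cdot 2 s = - 14 s$)
$b{\left(h \right)} = - 28 h^{2}$ ($b{\left(h \right)} = - 14 \left(h + h\right) h = - 14 \cdot 2 h h = - 28 h h = - 28 h^{2}$)
$b{\left(f \right)} - 2812 = - 28 \cdot 62^{2} - 2812 = \left(-28\right) 3844 - 2812 = -107632 - 2812 = -110444$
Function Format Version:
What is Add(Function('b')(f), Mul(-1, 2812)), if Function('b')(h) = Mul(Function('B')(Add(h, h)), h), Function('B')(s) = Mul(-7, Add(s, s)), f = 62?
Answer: -110444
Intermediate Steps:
Function('B')(s) = Mul(-14, s) (Function('B')(s) = Mul(-7, Mul(2, s)) = Mul(-14, s))
Function('b')(h) = Mul(-28, Pow(h, 2)) (Function('b')(h) = Mul(Mul(-14, Add(h, h)), h) = Mul(Mul(-14, Mul(2, h)), h) = Mul(Mul(-28, h), h) = Mul(-28, Pow(h, 2)))
Add(Function('b')(f), Mul(-1, 2812)) = Add(Mul(-28, Pow(62, 2)), Mul(-1, 2812)) = Add(Mul(-28, 3844), -2812) = Add(-107632, -2812) = -110444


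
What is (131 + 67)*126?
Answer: 24948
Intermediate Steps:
(131 + 67)*126 = 198*126 = 24948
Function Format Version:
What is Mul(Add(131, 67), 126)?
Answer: 24948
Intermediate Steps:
Mul(Add(131, 67), 126) = Mul(198, 126) = 24948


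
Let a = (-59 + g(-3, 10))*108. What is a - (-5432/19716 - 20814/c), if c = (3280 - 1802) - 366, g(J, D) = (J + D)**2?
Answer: -2907714769/2740524 ≈ -1061.0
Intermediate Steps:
g(J, D) = (D + J)**2
c = 1112 (c = 1478 - 366 = 1112)
a = -1080 (a = (-59 + (10 - 3)**2)*108 = (-59 + 7**2)*108 = (-59 + 49)*108 = -10*108 = -1080)
a - (-5432/19716 - 20814/c) = -1080 - (-5432/19716 - 20814/1112) = -1080 - (-5432*1/19716 - 20814*1/1112) = -1080 - (-1358/4929 - 10407/556) = -1080 - 1*(-52051151/2740524) = -1080 + 52051151/2740524 = -2907714769/2740524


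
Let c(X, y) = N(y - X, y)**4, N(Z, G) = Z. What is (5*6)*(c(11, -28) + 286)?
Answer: 69411810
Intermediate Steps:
c(X, y) = (y - X)**4
(5*6)*(c(11, -28) + 286) = (5*6)*((11 - 1*(-28))**4 + 286) = 30*((11 + 28)**4 + 286) = 30*(39**4 + 286) = 30*(2313441 + 286) = 30*2313727 = 69411810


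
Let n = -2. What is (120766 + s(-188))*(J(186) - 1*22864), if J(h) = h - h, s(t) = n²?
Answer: -2761285280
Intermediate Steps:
s(t) = 4 (s(t) = (-2)² = 4)
J(h) = 0
(120766 + s(-188))*(J(186) - 1*22864) = (120766 + 4)*(0 - 1*22864) = 120770*(0 - 22864) = 120770*(-22864) = -2761285280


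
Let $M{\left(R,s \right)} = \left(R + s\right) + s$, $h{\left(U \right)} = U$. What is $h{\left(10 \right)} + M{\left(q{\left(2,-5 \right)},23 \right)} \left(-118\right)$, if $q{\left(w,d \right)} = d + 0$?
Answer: $-4828$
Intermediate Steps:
$q{\left(w,d \right)} = d$
$M{\left(R,s \right)} = R + 2 s$
$h{\left(10 \right)} + M{\left(q{\left(2,-5 \right)},23 \right)} \left(-118\right) = 10 + \left(-5 + 2 \cdot 23\right) \left(-118\right) = 10 + \left(-5 + 46\right) \left(-118\right) = 10 + 41 \left(-118\right) = 10 - 4838 = -4828$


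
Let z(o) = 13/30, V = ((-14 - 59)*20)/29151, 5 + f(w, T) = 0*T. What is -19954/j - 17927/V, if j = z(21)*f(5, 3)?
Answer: 6968466741/18980 ≈ 3.6715e+5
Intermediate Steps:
f(w, T) = -5 (f(w, T) = -5 + 0*T = -5 + 0 = -5)
V = -1460/29151 (V = -73*20*(1/29151) = -1460*1/29151 = -1460/29151 ≈ -0.050084)
z(o) = 13/30 (z(o) = 13*(1/30) = 13/30)
j = -13/6 (j = (13/30)*(-5) = -13/6 ≈ -2.1667)
-19954/j - 17927/V = -19954/(-13/6) - 17927/(-1460/29151) = -19954*(-6/13) - 17927*(-29151/1460) = 119724/13 + 522589977/1460 = 6968466741/18980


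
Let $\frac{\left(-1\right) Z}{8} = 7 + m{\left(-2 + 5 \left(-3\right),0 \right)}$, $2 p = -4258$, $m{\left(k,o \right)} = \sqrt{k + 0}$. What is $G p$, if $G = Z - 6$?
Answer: $131998 + 17032 i \sqrt{17} \approx 1.32 \cdot 10^{5} + 70225.0 i$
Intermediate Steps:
$m{\left(k,o \right)} = \sqrt{k}$
$p = -2129$ ($p = \frac{1}{2} \left(-4258\right) = -2129$)
$Z = -56 - 8 i \sqrt{17}$ ($Z = - 8 \left(7 + \sqrt{-2 + 5 \left(-3\right)}\right) = - 8 \left(7 + \sqrt{-2 - 15}\right) = - 8 \left(7 + \sqrt{-17}\right) = - 8 \left(7 + i \sqrt{17}\right) = -56 - 8 i \sqrt{17} \approx -56.0 - 32.985 i$)
$G = -62 - 8 i \sqrt{17}$ ($G = \left(-56 - 8 i \sqrt{17}\right) - 6 = -62 - 8 i \sqrt{17} \approx -62.0 - 32.985 i$)
$G p = \left(-62 - 8 i \sqrt{17}\right) \left(-2129\right) = 131998 + 17032 i \sqrt{17}$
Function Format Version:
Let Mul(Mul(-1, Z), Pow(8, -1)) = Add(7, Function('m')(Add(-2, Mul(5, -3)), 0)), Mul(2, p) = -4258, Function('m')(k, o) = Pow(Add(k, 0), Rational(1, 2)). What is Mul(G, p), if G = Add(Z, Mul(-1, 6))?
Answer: Add(131998, Mul(17032, I, Pow(17, Rational(1, 2)))) ≈ Add(1.3200e+5, Mul(70225., I))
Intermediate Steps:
Function('m')(k, o) = Pow(k, Rational(1, 2))
p = -2129 (p = Mul(Rational(1, 2), -4258) = -2129)
Z = Add(-56, Mul(-8, I, Pow(17, Rational(1, 2)))) (Z = Mul(-8, Add(7, Pow(Add(-2, Mul(5, -3)), Rational(1, 2)))) = Mul(-8, Add(7, Pow(Add(-2, -15), Rational(1, 2)))) = Mul(-8, Add(7, Pow(-17, Rational(1, 2)))) = Mul(-8, Add(7, Mul(I, Pow(17, Rational(1, 2))))) = Add(-56, Mul(-8, I, Pow(17, Rational(1, 2)))) ≈ Add(-56.000, Mul(-32.985, I)))
G = Add(-62, Mul(-8, I, Pow(17, Rational(1, 2)))) (G = Add(Add(-56, Mul(-8, I, Pow(17, Rational(1, 2)))), Mul(-1, 6)) = Add(Add(-56, Mul(-8, I, Pow(17, Rational(1, 2)))), -6) = Add(-62, Mul(-8, I, Pow(17, Rational(1, 2)))) ≈ Add(-62.000, Mul(-32.985, I)))
Mul(G, p) = Mul(Add(-62, Mul(-8, I, Pow(17, Rational(1, 2)))), -2129) = Add(131998, Mul(17032, I, Pow(17, Rational(1, 2))))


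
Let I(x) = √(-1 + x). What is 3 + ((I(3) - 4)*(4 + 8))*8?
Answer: -381 + 96*√2 ≈ -245.24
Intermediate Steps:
3 + ((I(3) - 4)*(4 + 8))*8 = 3 + ((√(-1 + 3) - 4)*(4 + 8))*8 = 3 + ((√2 - 4)*12)*8 = 3 + ((-4 + √2)*12)*8 = 3 + (-48 + 12*√2)*8 = 3 + (-384 + 96*√2) = -381 + 96*√2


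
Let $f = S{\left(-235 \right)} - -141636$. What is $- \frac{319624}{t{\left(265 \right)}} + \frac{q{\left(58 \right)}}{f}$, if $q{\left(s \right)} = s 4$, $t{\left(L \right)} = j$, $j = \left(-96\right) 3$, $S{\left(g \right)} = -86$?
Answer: $\frac{2827677751}{2547900} \approx 1109.8$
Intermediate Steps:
$j = -288$
$t{\left(L \right)} = -288$
$q{\left(s \right)} = 4 s$
$f = 141550$ ($f = -86 - -141636 = -86 + 141636 = 141550$)
$- \frac{319624}{t{\left(265 \right)}} + \frac{q{\left(58 \right)}}{f} = - \frac{319624}{-288} + \frac{4 \cdot 58}{141550} = \left(-319624\right) \left(- \frac{1}{288}\right) + 232 \cdot \frac{1}{141550} = \frac{39953}{36} + \frac{116}{70775} = \frac{2827677751}{2547900}$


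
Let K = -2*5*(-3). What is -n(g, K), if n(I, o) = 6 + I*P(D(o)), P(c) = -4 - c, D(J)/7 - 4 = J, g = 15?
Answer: 3624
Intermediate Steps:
D(J) = 28 + 7*J
K = 30 (K = -10*(-3) = 30)
n(I, o) = 6 + I*(-32 - 7*o) (n(I, o) = 6 + I*(-4 - (28 + 7*o)) = 6 + I*(-4 + (-28 - 7*o)) = 6 + I*(-32 - 7*o))
-n(g, K) = -(6 - 1*15*(32 + 7*30)) = -(6 - 1*15*(32 + 210)) = -(6 - 1*15*242) = -(6 - 3630) = -1*(-3624) = 3624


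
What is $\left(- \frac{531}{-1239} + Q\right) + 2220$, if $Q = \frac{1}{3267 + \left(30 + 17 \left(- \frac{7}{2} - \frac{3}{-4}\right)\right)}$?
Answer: $\frac{202074571}{91007} \approx 2220.4$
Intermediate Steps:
$Q = \frac{4}{13001}$ ($Q = \frac{1}{3267 + \left(30 + 17 \left(\left(-7\right) \frac{1}{2} - - \frac{3}{4}\right)\right)} = \frac{1}{3267 + \left(30 + 17 \left(- \frac{7}{2} + \frac{3}{4}\right)\right)} = \frac{1}{3267 + \left(30 + 17 \left(- \frac{11}{4}\right)\right)} = \frac{1}{3267 + \left(30 - \frac{187}{4}\right)} = \frac{1}{3267 - \frac{67}{4}} = \frac{1}{\frac{13001}{4}} = \frac{4}{13001} \approx 0.00030767$)
$\left(- \frac{531}{-1239} + Q\right) + 2220 = \left(- \frac{531}{-1239} + \frac{4}{13001}\right) + 2220 = \left(\left(-531\right) \left(- \frac{1}{1239}\right) + \frac{4}{13001}\right) + 2220 = \left(\frac{3}{7} + \frac{4}{13001}\right) + 2220 = \frac{39031}{91007} + 2220 = \frac{202074571}{91007}$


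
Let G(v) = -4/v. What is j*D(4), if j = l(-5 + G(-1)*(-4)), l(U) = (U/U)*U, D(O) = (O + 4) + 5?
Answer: -273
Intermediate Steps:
D(O) = 9 + O (D(O) = (4 + O) + 5 = 9 + O)
l(U) = U (l(U) = 1*U = U)
j = -21 (j = -5 - 4/(-1)*(-4) = -5 - 4*(-1)*(-4) = -5 + 4*(-4) = -5 - 16 = -21)
j*D(4) = -21*(9 + 4) = -21*13 = -273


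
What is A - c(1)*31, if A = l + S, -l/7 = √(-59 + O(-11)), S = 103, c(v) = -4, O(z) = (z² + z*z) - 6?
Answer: 227 - 7*√177 ≈ 133.87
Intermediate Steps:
O(z) = -6 + 2*z² (O(z) = (z² + z²) - 6 = 2*z² - 6 = -6 + 2*z²)
l = -7*√177 (l = -7*√(-59 + (-6 + 2*(-11)²)) = -7*√(-59 + (-6 + 2*121)) = -7*√(-59 + (-6 + 242)) = -7*√(-59 + 236) = -7*√177 ≈ -93.129)
A = 103 - 7*√177 (A = -7*√177 + 103 = 103 - 7*√177 ≈ 9.8711)
A - c(1)*31 = (103 - 7*√177) - (-4)*31 = (103 - 7*√177) - 1*(-124) = (103 - 7*√177) + 124 = 227 - 7*√177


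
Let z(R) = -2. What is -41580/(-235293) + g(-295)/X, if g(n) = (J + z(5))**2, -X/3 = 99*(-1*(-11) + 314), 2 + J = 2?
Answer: 1337522776/7570552275 ≈ 0.17667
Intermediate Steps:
J = 0 (J = -2 + 2 = 0)
X = -96525 (X = -297*(-1*(-11) + 314) = -297*(11 + 314) = -297*325 = -3*32175 = -96525)
g(n) = 4 (g(n) = (0 - 2)**2 = (-2)**2 = 4)
-41580/(-235293) + g(-295)/X = -41580/(-235293) + 4/(-96525) = -41580*(-1/235293) + 4*(-1/96525) = 13860/78431 - 4/96525 = 1337522776/7570552275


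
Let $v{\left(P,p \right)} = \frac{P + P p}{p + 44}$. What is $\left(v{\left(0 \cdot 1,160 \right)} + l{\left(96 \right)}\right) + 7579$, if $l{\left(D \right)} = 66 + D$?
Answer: $7741$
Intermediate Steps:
$v{\left(P,p \right)} = \frac{P + P p}{44 + p}$
$\left(v{\left(0 \cdot 1,160 \right)} + l{\left(96 \right)}\right) + 7579 = \left(\frac{0 \cdot 1 \left(1 + 160\right)}{44 + 160} + \left(66 + 96\right)\right) + 7579 = \left(0 \cdot \frac{1}{204} \cdot 161 + 162\right) + 7579 = \left(0 + 162\right) + 7579 = 162 + 7579 = 7741$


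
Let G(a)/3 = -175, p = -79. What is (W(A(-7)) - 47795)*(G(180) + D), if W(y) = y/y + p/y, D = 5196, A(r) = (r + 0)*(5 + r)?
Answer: -3125809845/14 ≈ -2.2327e+8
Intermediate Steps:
A(r) = r*(5 + r)
G(a) = -525 (G(a) = 3*(-175) = -525)
W(y) = 1 - 79/y (W(y) = y/y - 79/y = 1 - 79/y)
(W(A(-7)) - 47795)*(G(180) + D) = ((-79 - 7*(5 - 7))/((-7*(5 - 7))) - 47795)*(-525 + 5196) = ((-79 - 7*(-2))/((-7*(-2))) - 47795)*4671 = ((-79 + 14)/14 - 47795)*4671 = ((1/14)*(-65) - 47795)*4671 = (-65/14 - 47795)*4671 = -669195/14*4671 = -3125809845/14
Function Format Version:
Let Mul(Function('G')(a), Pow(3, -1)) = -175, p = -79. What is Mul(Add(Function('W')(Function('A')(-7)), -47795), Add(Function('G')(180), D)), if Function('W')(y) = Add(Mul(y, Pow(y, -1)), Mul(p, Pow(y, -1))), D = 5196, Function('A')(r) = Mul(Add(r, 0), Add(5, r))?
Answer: Rational(-3125809845, 14) ≈ -2.2327e+8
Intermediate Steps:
Function('A')(r) = Mul(r, Add(5, r))
Function('G')(a) = -525 (Function('G')(a) = Mul(3, -175) = -525)
Function('W')(y) = Add(1, Mul(-79, Pow(y, -1))) (Function('W')(y) = Add(Mul(y, Pow(y, -1)), Mul(-79, Pow(y, -1))) = Add(1, Mul(-79, Pow(y, -1))))
Mul(Add(Function('W')(Function('A')(-7)), -47795), Add(Function('G')(180), D)) = Mul(Add(Mul(Pow(Mul(-7, Add(5, -7)), -1), Add(-79, Mul(-7, Add(5, -7)))), -47795), Add(-525, 5196)) = Mul(Add(Mul(Pow(Mul(-7, -2), -1), Add(-79, Mul(-7, -2))), -47795), 4671) = Mul(Add(Mul(Pow(14, -1), Add(-79, 14)), -47795), 4671) = Mul(Add(Mul(Rational(1, 14), -65), -47795), 4671) = Mul(Add(Rational(-65, 14), -47795), 4671) = Mul(Rational(-669195, 14), 4671) = Rational(-3125809845, 14)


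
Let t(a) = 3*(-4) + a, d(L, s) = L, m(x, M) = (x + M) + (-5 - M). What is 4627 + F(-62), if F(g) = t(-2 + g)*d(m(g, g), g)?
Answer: 9719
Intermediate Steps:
m(x, M) = -5 + x (m(x, M) = (M + x) + (-5 - M) = -5 + x)
t(a) = -12 + a
F(g) = (-14 + g)*(-5 + g) (F(g) = (-12 + (-2 + g))*(-5 + g) = (-14 + g)*(-5 + g))
4627 + F(-62) = 4627 + (-14 - 62)*(-5 - 62) = 4627 - 76*(-67) = 4627 + 5092 = 9719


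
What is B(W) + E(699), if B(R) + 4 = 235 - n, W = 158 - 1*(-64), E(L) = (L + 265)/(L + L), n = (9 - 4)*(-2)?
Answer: 168941/699 ≈ 241.69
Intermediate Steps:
n = -10 (n = 5*(-2) = -10)
E(L) = (265 + L)/(2*L) (E(L) = (265 + L)/((2*L)) = (265 + L)*(1/(2*L)) = (265 + L)/(2*L))
W = 222 (W = 158 + 64 = 222)
B(R) = 241 (B(R) = -4 + (235 - 1*(-10)) = -4 + (235 + 10) = -4 + 245 = 241)
B(W) + E(699) = 241 + (1/2)*(265 + 699)/699 = 241 + (1/2)*(1/699)*964 = 241 + 482/699 = 168941/699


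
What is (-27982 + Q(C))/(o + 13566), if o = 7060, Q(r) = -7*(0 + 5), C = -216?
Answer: -28017/20626 ≈ -1.3583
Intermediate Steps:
Q(r) = -35 (Q(r) = -7*5 = -35)
(-27982 + Q(C))/(o + 13566) = (-27982 - 35)/(7060 + 13566) = -28017/20626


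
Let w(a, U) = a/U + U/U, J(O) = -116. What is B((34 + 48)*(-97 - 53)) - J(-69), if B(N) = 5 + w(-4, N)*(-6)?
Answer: 117873/1025 ≈ 115.00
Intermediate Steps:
w(a, U) = 1 + a/U (w(a, U) = a/U + 1 = 1 + a/U)
B(N) = 5 - 6*(-4 + N)/N (B(N) = 5 + ((N - 4)/N)*(-6) = 5 + ((-4 + N)/N)*(-6) = 5 - 6*(-4 + N)/N)
B((34 + 48)*(-97 - 53)) - J(-69) = (24 - (34 + 48)*(-97 - 53))/(((34 + 48)*(-97 - 53))) - 1*(-116) = (24 - 82*(-150))/((82*(-150))) + 116 = (24 - 1*(-12300))/(-12300) + 116 = -(24 + 12300)/12300 + 116 = -1/12300*12324 + 116 = -1027/1025 + 116 = 117873/1025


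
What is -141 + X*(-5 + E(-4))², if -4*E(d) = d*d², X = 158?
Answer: 18977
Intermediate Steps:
E(d) = -d³/4 (E(d) = -d*d²/4 = -d³/4)
-141 + X*(-5 + E(-4))² = -141 + 158*(-5 - ¼*(-4)³)² = -141 + 158*(-5 - ¼*(-64))² = -141 + 158*(-5 + 16)² = -141 + 158*11² = -141 + 158*121 = -141 + 19118 = 18977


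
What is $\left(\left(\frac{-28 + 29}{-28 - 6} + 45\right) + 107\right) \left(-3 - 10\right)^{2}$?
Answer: $\frac{873223}{34} \approx 25683.0$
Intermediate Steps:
$\left(\left(\frac{-28 + 29}{-28 - 6} + 45\right) + 107\right) \left(-3 - 10\right)^{2} = \left(\left(1 \frac{1}{-34} + 45\right) + 107\right) \left(-3 - 10\right)^{2} = \left(\left(1 \left(- \frac{1}{34}\right) + 45\right) + 107\right) \left(-3 - 10\right)^{2} = \left(\left(- \frac{1}{34} + 45\right) + 107\right) \left(-13\right)^{2} = \left(\frac{1529}{34} + 107\right) 169 = \frac{5167}{34} \cdot 169 = \frac{873223}{34}$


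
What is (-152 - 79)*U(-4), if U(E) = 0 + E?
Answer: 924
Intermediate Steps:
U(E) = E
(-152 - 79)*U(-4) = (-152 - 79)*(-4) = -231*(-4) = 924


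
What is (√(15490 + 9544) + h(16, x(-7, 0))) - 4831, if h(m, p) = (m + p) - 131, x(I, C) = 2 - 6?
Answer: -4950 + √25034 ≈ -4791.8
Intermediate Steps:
x(I, C) = -4
h(m, p) = -131 + m + p
(√(15490 + 9544) + h(16, x(-7, 0))) - 4831 = (√(15490 + 9544) + (-131 + 16 - 4)) - 4831 = (√25034 - 119) - 4831 = (-119 + √25034) - 4831 = -4950 + √25034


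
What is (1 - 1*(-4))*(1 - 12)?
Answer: -55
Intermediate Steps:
(1 - 1*(-4))*(1 - 12) = (1 + 4)*(-11) = 5*(-11) = -55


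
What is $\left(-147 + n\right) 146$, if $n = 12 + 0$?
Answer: $-19710$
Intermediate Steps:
$n = 12$
$\left(-147 + n\right) 146 = \left(-147 + 12\right) 146 = \left(-135\right) 146 = -19710$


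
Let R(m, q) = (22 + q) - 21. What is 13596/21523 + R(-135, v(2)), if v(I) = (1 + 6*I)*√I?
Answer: 35119/21523 + 13*√2 ≈ 20.016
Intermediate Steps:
v(I) = √I*(1 + 6*I)
R(m, q) = 1 + q
13596/21523 + R(-135, v(2)) = 13596/21523 + (1 + √2*(1 + 6*2)) = 13596*(1/21523) + (1 + √2*(1 + 12)) = 13596/21523 + (1 + √2*13) = 13596/21523 + (1 + 13*√2) = 35119/21523 + 13*√2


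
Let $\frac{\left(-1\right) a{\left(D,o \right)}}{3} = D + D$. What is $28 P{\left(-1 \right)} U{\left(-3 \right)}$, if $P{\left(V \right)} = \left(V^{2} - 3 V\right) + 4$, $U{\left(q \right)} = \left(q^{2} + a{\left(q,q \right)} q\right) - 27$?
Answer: $-16128$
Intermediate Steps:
$a{\left(D,o \right)} = - 6 D$ ($a{\left(D,o \right)} = - 3 \left(D + D\right) = - 3 \cdot 2 D = - 6 D$)
$U{\left(q \right)} = -27 - 5 q^{2}$ ($U{\left(q \right)} = \left(q^{2} + - 6 q q\right) - 27 = \left(q^{2} - 6 q^{2}\right) - 27 = - 5 q^{2} - 27 = -27 - 5 q^{2}$)
$P{\left(V \right)} = 4 + V^{2} - 3 V$
$28 P{\left(-1 \right)} U{\left(-3 \right)} = 28 \left(4 + \left(-1\right)^{2} - -3\right) \left(-27 - 5 \left(-3\right)^{2}\right) = 28 \left(4 + 1 + 3\right) \left(-27 - 45\right) = 28 \cdot 8 \left(-27 - 45\right) = 28 \cdot 8 \left(-72\right) = 28 \left(-576\right) = -16128$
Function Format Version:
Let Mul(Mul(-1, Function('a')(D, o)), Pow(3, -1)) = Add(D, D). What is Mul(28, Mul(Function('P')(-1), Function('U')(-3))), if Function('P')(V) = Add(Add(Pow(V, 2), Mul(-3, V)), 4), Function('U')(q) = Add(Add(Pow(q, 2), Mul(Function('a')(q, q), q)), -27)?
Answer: -16128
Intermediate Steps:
Function('a')(D, o) = Mul(-6, D) (Function('a')(D, o) = Mul(-3, Add(D, D)) = Mul(-3, Mul(2, D)) = Mul(-6, D))
Function('U')(q) = Add(-27, Mul(-5, Pow(q, 2))) (Function('U')(q) = Add(Add(Pow(q, 2), Mul(Mul(-6, q), q)), -27) = Add(Add(Pow(q, 2), Mul(-6, Pow(q, 2))), -27) = Add(Mul(-5, Pow(q, 2)), -27) = Add(-27, Mul(-5, Pow(q, 2))))
Function('P')(V) = Add(4, Pow(V, 2), Mul(-3, V))
Mul(28, Mul(Function('P')(-1), Function('U')(-3))) = Mul(28, Mul(Add(4, Pow(-1, 2), Mul(-3, -1)), Add(-27, Mul(-5, Pow(-3, 2))))) = Mul(28, Mul(Add(4, 1, 3), Add(-27, Mul(-5, 9)))) = Mul(28, Mul(8, Add(-27, -45))) = Mul(28, Mul(8, -72)) = Mul(28, -576) = -16128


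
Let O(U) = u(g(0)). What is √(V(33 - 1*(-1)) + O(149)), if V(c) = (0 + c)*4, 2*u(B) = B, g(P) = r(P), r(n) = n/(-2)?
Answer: 2*√34 ≈ 11.662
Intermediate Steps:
r(n) = -n/2 (r(n) = n*(-½) = -n/2)
g(P) = -P/2
u(B) = B/2
O(U) = 0 (O(U) = (-½*0)/2 = (½)*0 = 0)
V(c) = 4*c (V(c) = c*4 = 4*c)
√(V(33 - 1*(-1)) + O(149)) = √(4*(33 - 1*(-1)) + 0) = √(4*(33 + 1) + 0) = √(4*34 + 0) = √(136 + 0) = √136 = 2*√34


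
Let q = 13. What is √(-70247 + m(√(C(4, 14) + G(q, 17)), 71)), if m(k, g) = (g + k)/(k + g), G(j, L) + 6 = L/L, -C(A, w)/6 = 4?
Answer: I*√70246 ≈ 265.04*I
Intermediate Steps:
C(A, w) = -24 (C(A, w) = -6*4 = -24)
G(j, L) = -5 (G(j, L) = -6 + L/L = -6 + 1 = -5)
m(k, g) = 1 (m(k, g) = (g + k)/(g + k) = 1)
√(-70247 + m(√(C(4, 14) + G(q, 17)), 71)) = √(-70247 + 1) = √(-70246) = I*√70246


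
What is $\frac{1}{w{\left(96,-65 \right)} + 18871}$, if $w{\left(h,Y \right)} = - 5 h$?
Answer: $\frac{1}{18391} \approx 5.4374 \cdot 10^{-5}$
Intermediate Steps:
$\frac{1}{w{\left(96,-65 \right)} + 18871} = \frac{1}{\left(-5\right) 96 + 18871} = \frac{1}{-480 + 18871} = \frac{1}{18391}$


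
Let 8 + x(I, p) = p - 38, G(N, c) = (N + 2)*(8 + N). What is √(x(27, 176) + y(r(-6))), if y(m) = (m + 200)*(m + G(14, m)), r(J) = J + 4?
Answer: √69430 ≈ 263.50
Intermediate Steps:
r(J) = 4 + J
G(N, c) = (2 + N)*(8 + N)
y(m) = (200 + m)*(352 + m) (y(m) = (m + 200)*(m + (16 + 14² + 10*14)) = (200 + m)*(m + (16 + 196 + 140)) = (200 + m)*(m + 352) = (200 + m)*(352 + m))
x(I, p) = -46 + p (x(I, p) = -8 + (p - 38) = -8 + (-38 + p) = -46 + p)
√(x(27, 176) + y(r(-6))) = √((-46 + 176) + (70400 + (4 - 6)² + 552*(4 - 6))) = √(130 + (70400 + (-2)² + 552*(-2))) = √(130 + (70400 + 4 - 1104)) = √(130 + 69300) = √69430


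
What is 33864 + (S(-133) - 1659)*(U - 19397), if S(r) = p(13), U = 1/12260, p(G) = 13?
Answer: 195922927557/6130 ≈ 3.1961e+7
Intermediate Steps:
U = 1/12260 ≈ 8.1566e-5
S(r) = 13
33864 + (S(-133) - 1659)*(U - 19397) = 33864 + (13 - 1659)*(1/12260 - 19397) = 33864 - 1646*(-237807219/12260) = 33864 + 195715341237/6130 = 195922927557/6130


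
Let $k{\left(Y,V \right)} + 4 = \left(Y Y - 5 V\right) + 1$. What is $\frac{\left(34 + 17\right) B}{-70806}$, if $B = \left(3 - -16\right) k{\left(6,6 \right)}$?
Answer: $- \frac{969}{23602} \approx -0.041056$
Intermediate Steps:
$k{\left(Y,V \right)} = -3 + Y^{2} - 5 V$ ($k{\left(Y,V \right)} = -4 - \left(-1 + 5 V - Y Y\right) = -4 - \left(-1 - Y^{2} + 5 V\right) = -4 + \left(1 + Y^{2} - 5 V\right) = -3 + Y^{2} - 5 V$)
$B = 57$ ($B = \left(3 - -16\right) \left(-3 + 6^{2} - 30\right) = \left(3 + 16\right) \left(-3 + 36 - 30\right) = 19 \cdot 3 = 57$)
$\frac{\left(34 + 17\right) B}{-70806} = \frac{\left(34 + 17\right) 57}{-70806} = 51 \cdot 57 \left(- \frac{1}{70806}\right) = 2907 \left(- \frac{1}{70806}\right) = - \frac{969}{23602}$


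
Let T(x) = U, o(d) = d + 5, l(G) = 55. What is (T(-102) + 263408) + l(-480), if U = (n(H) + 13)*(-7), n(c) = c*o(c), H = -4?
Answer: 263400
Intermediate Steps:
o(d) = 5 + d
n(c) = c*(5 + c)
U = -63 (U = (-4*(5 - 4) + 13)*(-7) = (-4*1 + 13)*(-7) = (-4 + 13)*(-7) = 9*(-7) = -63)
T(x) = -63
(T(-102) + 263408) + l(-480) = (-63 + 263408) + 55 = 263345 + 55 = 263400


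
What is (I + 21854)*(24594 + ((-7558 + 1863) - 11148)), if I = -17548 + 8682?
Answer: 100669988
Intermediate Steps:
I = -8866
(I + 21854)*(24594 + ((-7558 + 1863) - 11148)) = (-8866 + 21854)*(24594 + ((-7558 + 1863) - 11148)) = 12988*(24594 + (-5695 - 11148)) = 12988*(24594 - 16843) = 12988*7751 = 100669988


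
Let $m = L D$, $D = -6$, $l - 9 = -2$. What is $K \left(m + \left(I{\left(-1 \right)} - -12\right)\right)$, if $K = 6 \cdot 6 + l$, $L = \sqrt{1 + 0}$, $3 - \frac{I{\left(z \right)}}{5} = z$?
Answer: $1118$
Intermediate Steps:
$l = 7$ ($l = 9 - 2 = 7$)
$I{\left(z \right)} = 15 - 5 z$
$L = 1$ ($L = \sqrt{1} = 1$)
$m = -6$ ($m = 1 \left(-6\right) = -6$)
$K = 43$ ($K = 6 \cdot 6 + 7 = 36 + 7 = 43$)
$K \left(m + \left(I{\left(-1 \right)} - -12\right)\right) = 43 \left(-6 + \left(\left(15 - -5\right) - -12\right)\right) = 43 \left(-6 + \left(\left(15 + 5\right) + 12\right)\right) = 43 \left(-6 + \left(20 + 12\right)\right) = 43 \left(-6 + 32\right) = 43 \cdot 26 = 1118$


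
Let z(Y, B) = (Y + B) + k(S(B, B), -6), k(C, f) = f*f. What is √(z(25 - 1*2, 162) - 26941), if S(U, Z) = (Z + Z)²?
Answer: 4*I*√1670 ≈ 163.46*I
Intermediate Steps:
S(U, Z) = 4*Z² (S(U, Z) = (2*Z)² = 4*Z²)
k(C, f) = f²
z(Y, B) = 36 + B + Y (z(Y, B) = (Y + B) + (-6)² = (B + Y) + 36 = 36 + B + Y)
√(z(25 - 1*2, 162) - 26941) = √((36 + 162 + (25 - 1*2)) - 26941) = √((36 + 162 + (25 - 2)) - 26941) = √((36 + 162 + 23) - 26941) = √(221 - 26941) = √(-26720) = 4*I*√1670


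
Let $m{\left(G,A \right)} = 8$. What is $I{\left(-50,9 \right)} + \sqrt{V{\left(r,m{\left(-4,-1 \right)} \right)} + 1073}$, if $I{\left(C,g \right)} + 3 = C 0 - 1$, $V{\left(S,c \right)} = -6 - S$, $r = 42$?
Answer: $-4 + 5 \sqrt{41} \approx 28.016$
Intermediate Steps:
$I{\left(C,g \right)} = -4$ ($I{\left(C,g \right)} = -3 + \left(C 0 - 1\right) = -3 + \left(0 - 1\right) = -3 - 1 = -4$)
$I{\left(-50,9 \right)} + \sqrt{V{\left(r,m{\left(-4,-1 \right)} \right)} + 1073} = -4 + \sqrt{\left(-6 - 42\right) + 1073} = -4 + \sqrt{-48 + 1073} = -4 + \sqrt{1025} = -4 + 5 \sqrt{41}$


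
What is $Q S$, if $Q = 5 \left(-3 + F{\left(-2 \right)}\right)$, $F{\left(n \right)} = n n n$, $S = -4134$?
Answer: $227370$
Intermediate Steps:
$F{\left(n \right)} = n^{3}$ ($F{\left(n \right)} = n^{2} n = n^{3}$)
$Q = -55$ ($Q = 5 \left(-3 + \left(-2\right)^{3}\right) = 5 \left(-3 - 8\right) = 5 \left(-11\right) = -55$)
$Q S = \left(-55\right) \left(-4134\right) = 227370$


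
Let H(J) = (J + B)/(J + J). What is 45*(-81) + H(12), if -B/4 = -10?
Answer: -21857/6 ≈ -3642.8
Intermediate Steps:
B = 40 (B = -4*(-10) = 40)
H(J) = (40 + J)/(2*J) (H(J) = (J + 40)/(J + J) = (40 + J)/((2*J)) = (40 + J)*(1/(2*J)) = (40 + J)/(2*J))
45*(-81) + H(12) = 45*(-81) + (½)*(40 + 12)/12 = -3645 + (½)*(1/12)*52 = -3645 + 13/6 = -21857/6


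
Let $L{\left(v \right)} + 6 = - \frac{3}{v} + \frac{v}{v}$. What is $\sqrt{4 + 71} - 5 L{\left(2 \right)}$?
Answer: $\frac{65}{2} + 5 \sqrt{3} \approx 41.16$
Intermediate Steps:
$L{\left(v \right)} = -5 - \frac{3}{v}$ ($L{\left(v \right)} = -6 - \left(\frac{3}{v} - \frac{v}{v}\right) = -6 + \left(- \frac{3}{v} + 1\right) = -6 + \left(1 - \frac{3}{v}\right) = -5 - \frac{3}{v}$)
$\sqrt{4 + 71} - 5 L{\left(2 \right)} = \sqrt{4 + 71} - 5 \left(-5 - \frac{3}{2}\right) = \sqrt{75} - 5 \left(-5 - \frac{3}{2}\right) = 5 \sqrt{3} - 5 \left(-5 - \frac{3}{2}\right) = 5 \sqrt{3} - - \frac{65}{2} = 5 \sqrt{3} + \frac{65}{2} = \frac{65}{2} + 5 \sqrt{3}$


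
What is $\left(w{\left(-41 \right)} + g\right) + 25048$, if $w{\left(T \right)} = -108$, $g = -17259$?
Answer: $7681$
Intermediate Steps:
$\left(w{\left(-41 \right)} + g\right) + 25048 = \left(-108 - 17259\right) + 25048 = -17367 + 25048 = 7681$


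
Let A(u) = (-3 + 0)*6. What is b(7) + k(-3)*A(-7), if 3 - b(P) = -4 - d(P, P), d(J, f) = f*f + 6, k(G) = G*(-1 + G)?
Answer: -154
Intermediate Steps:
d(J, f) = 6 + f² (d(J, f) = f² + 6 = 6 + f²)
b(P) = 13 + P² (b(P) = 3 - (-4 - (6 + P²)) = 3 - (-4 + (-6 - P²)) = 3 - (-10 - P²) = 3 + (10 + P²) = 13 + P²)
A(u) = -18 (A(u) = -3*6 = -18)
b(7) + k(-3)*A(-7) = (13 + 7²) - 3*(-1 - 3)*(-18) = (13 + 49) - 3*(-4)*(-18) = 62 + 12*(-18) = 62 - 216 = -154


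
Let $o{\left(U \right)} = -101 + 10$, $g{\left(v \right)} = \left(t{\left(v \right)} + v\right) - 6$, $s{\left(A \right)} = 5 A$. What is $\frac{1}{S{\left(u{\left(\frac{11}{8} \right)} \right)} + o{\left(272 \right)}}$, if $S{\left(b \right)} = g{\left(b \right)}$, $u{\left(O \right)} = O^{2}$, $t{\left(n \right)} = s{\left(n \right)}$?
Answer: $- \frac{32}{2741} \approx -0.011675$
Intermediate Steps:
$t{\left(n \right)} = 5 n$
$g{\left(v \right)} = -6 + 6 v$ ($g{\left(v \right)} = \left(5 v + v\right) - 6 = 6 v - 6 = -6 + 6 v$)
$o{\left(U \right)} = -91$
$S{\left(b \right)} = -6 + 6 b$
$\frac{1}{S{\left(u{\left(\frac{11}{8} \right)} \right)} + o{\left(272 \right)}} = \frac{1}{\left(-6 + 6 \left(\frac{11}{8}\right)^{2}\right) - 91} = \frac{1}{\left(-6 + 6 \cdot \frac{121}{64}\right) - 91} = \frac{1}{\left(-6 + \frac{363}{32}\right) - 91} = \frac{1}{\frac{171}{32} - 91} = \frac{1}{- \frac{2741}{32}} = - \frac{32}{2741}$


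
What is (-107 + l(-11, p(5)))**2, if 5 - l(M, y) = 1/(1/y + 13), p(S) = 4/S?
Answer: 33849124/3249 ≈ 10418.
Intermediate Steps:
l(M, y) = 5 - 1/(13 + 1/y) (l(M, y) = 5 - 1/(1/y + 13) = 5 - 1/(13 + 1/y))
(-107 + l(-11, p(5)))**2 = (-107 + (5 + 64*(4/5))/(1 + 13*(4/5)))**2 = (-107 + (5 + 256/5)/(1 + 52/5))**2 = (-107 + (281/5)/(57/5))**2 = (-107 + (5/57)*(281/5))**2 = (-107 + 281/57)**2 = (-5818/57)**2 = 33849124/3249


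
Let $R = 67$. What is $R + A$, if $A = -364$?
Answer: $-297$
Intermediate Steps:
$R + A = 67 - 364 = -297$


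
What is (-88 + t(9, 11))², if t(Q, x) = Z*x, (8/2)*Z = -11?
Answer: 223729/16 ≈ 13983.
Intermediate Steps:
Z = -11/4 (Z = (¼)*(-11) = -11/4 ≈ -2.7500)
t(Q, x) = -11*x/4
(-88 + t(9, 11))² = (-88 - 11/4*11)² = (-88 - 121/4)² = (-473/4)² = 223729/16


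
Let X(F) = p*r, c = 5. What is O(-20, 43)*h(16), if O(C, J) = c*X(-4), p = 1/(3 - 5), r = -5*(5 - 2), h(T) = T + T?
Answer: 1200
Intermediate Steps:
h(T) = 2*T
r = -15 (r = -5*3 = -15)
p = -1/2 (p = 1/(-2) = -1/2 ≈ -0.50000)
X(F) = 15/2 (X(F) = -1/2*(-15) = 15/2)
O(C, J) = 75/2 (O(C, J) = 5*(15/2) = 75/2)
O(-20, 43)*h(16) = 75*(2*16)/2 = (75/2)*32 = 1200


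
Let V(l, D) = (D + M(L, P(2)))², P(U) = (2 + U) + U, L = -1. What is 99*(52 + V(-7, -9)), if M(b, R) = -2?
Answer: 17127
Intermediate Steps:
P(U) = 2 + 2*U
V(l, D) = (-2 + D)² (V(l, D) = (D - 2)² = (-2 + D)²)
99*(52 + V(-7, -9)) = 99*(52 + (-2 - 9)²) = 99*(52 + (-11)²) = 99*(52 + 121) = 99*173 = 17127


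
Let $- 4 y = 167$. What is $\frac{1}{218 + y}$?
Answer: $\frac{4}{705} \approx 0.0056738$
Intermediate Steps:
$y = - \frac{167}{4}$ ($y = \left(- \frac{1}{4}\right) 167 = - \frac{167}{4} \approx -41.75$)
$\frac{1}{218 + y} = \frac{1}{218 - \frac{167}{4}} = \frac{1}{\frac{705}{4}} = \frac{4}{705}$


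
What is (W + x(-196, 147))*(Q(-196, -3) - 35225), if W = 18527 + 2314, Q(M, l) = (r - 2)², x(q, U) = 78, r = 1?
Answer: -736850856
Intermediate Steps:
Q(M, l) = 1 (Q(M, l) = (1 - 2)² = (-1)² = 1)
W = 20841
(W + x(-196, 147))*(Q(-196, -3) - 35225) = (20841 + 78)*(1 - 35225) = 20919*(-35224) = -736850856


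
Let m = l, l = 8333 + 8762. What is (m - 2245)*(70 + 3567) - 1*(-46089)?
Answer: 54055539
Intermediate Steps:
l = 17095
m = 17095
(m - 2245)*(70 + 3567) - 1*(-46089) = (17095 - 2245)*(70 + 3567) - 1*(-46089) = 14850*3637 + 46089 = 54009450 + 46089 = 54055539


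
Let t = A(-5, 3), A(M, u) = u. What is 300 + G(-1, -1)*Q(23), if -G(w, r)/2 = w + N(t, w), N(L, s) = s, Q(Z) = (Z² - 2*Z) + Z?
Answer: 2324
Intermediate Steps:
Q(Z) = Z² - Z
t = 3
G(w, r) = -4*w (G(w, r) = -2*(w + w) = -4*w)
300 + G(-1, -1)*Q(23) = 300 + (-4*(-1))*(23*(-1 + 23)) = 300 + 4*(23*22) = 300 + 4*506 = 300 + 2024 = 2324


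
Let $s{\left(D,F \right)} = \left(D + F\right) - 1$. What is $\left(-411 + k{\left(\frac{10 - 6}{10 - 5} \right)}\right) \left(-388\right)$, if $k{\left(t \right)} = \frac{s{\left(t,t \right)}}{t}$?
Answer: $159177$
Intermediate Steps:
$s{\left(D,F \right)} = -1 + D + F$
$k{\left(t \right)} = \frac{-1 + 2 t}{t}$ ($k{\left(t \right)} = \frac{-1 + t + t}{t} = \frac{-1 + 2 t}{t}$)
$\left(-411 + k{\left(\frac{10 - 6}{10 - 5} \right)}\right) \left(-388\right) = \left(-411 + \left(2 - \frac{1}{\left(10 - 6\right) \frac{1}{10 - 5}}\right)\right) \left(-388\right) = \left(-411 + \left(2 - \frac{1}{4 \cdot \frac{1}{5}}\right)\right) \left(-388\right) = \left(-411 + \left(2 - \frac{1}{\frac{4}{5}}\right)\right) \left(-388\right) = \left(-411 + \left(2 - \frac{5}{4}\right)\right) \left(-388\right) = \left(-411 + \frac{3}{4}\right) \left(-388\right) = \left(- \frac{1641}{4}\right) \left(-388\right) = 159177$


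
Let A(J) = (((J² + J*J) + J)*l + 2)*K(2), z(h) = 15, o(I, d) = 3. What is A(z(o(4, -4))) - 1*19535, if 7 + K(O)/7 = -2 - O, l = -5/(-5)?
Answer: -55494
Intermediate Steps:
l = 1 (l = -5*(-⅕) = 1)
K(O) = -63 - 7*O (K(O) = -49 + 7*(-2 - O) = -49 + (-14 - 7*O) = -63 - 7*O)
A(J) = -154 - 154*J² - 77*J (A(J) = (((J² + J*J) + J)*1 + 2)*(-63 - 7*2) = (((J² + J²) + J)*1 + 2)*(-63 - 14) = ((2*J² + J)*1 + 2)*(-77) = ((J + 2*J²)*1 + 2)*(-77) = ((J + 2*J²) + 2)*(-77) = (2 + J + 2*J²)*(-77) = -154 - 154*J² - 77*J)
A(z(o(4, -4))) - 1*19535 = (-154 - 154*15² - 77*15) - 1*19535 = (-154 - 154*225 - 1155) - 19535 = (-154 - 34650 - 1155) - 19535 = -35959 - 19535 = -55494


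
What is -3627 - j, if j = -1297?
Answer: -2330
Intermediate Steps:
-3627 - j = -3627 - 1*(-1297) = -3627 + 1297 = -2330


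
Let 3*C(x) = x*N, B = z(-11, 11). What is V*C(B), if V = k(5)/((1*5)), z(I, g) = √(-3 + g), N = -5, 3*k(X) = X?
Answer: -10*√2/9 ≈ -1.5713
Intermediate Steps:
k(X) = X/3
B = 2*√2 (B = √(-3 + 11) = √8 = 2*√2 ≈ 2.8284)
V = ⅓ (V = ((⅓)*5)/((1*5)) = (5/3)/5 = (5/3)*(⅕) = ⅓ ≈ 0.33333)
C(x) = -5*x/3 (C(x) = (x*(-5))/3 = (-5*x)/3 = -5*x/3)
V*C(B) = (-10*√2/3)/3 = -10*√2/9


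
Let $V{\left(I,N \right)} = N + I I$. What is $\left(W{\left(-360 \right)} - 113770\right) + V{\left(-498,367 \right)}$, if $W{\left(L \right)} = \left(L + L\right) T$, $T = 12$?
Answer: $125961$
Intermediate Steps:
$V{\left(I,N \right)} = N + I^{2}$
$W{\left(L \right)} = 24 L$ ($W{\left(L \right)} = \left(L + L\right) 12 = 2 L 12 = 24 L$)
$\left(W{\left(-360 \right)} - 113770\right) + V{\left(-498,367 \right)} = \left(24 \left(-360\right) - 113770\right) + \left(367 + \left(-498\right)^{2}\right) = \left(-8640 - 113770\right) + \left(367 + 248004\right) = -122410 + 248371 = 125961$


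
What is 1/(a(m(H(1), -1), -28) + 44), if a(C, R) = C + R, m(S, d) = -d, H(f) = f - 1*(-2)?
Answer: 1/17 ≈ 0.058824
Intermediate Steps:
H(f) = 2 + f (H(f) = f + 2 = 2 + f)
1/(a(m(H(1), -1), -28) + 44) = 1/((-1*(-1) - 28) + 44) = 1/((1 - 28) + 44) = 1/(-27 + 44) = 1/17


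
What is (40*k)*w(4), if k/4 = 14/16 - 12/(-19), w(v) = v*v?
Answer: 73280/19 ≈ 3856.8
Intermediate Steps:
w(v) = v**2
k = 229/38 (k = 4*(14/16 - 12/(-19)) = 4*(14*(1/16) - 12*(-1/19)) = 4*(7/8 + 12/19) = 4*(229/152) = 229/38 ≈ 6.0263)
(40*k)*w(4) = (40*(229/38))*4**2 = (4580/19)*16 = 73280/19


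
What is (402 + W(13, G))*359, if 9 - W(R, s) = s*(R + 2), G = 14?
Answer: 72159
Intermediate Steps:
W(R, s) = 9 - s*(2 + R) (W(R, s) = 9 - s*(R + 2) = 9 - s*(2 + R))
(402 + W(13, G))*359 = (402 + (9 - 2*14 - 1*13*14))*359 = (402 + (9 - 28 - 182))*359 = (402 - 201)*359 = 201*359 = 72159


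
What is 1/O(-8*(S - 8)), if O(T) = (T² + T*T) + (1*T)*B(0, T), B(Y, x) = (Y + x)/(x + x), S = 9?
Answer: 1/124 ≈ 0.0080645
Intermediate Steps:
B(Y, x) = (Y + x)/(2*x) (B(Y, x) = (Y + x)/((2*x)) = (Y + x)*(1/(2*x)) = (Y + x)/(2*x))
O(T) = T/2 + 2*T² (O(T) = (T² + T*T) + (1*T)*((0 + T)/(2*T)) = (T² + T²) + T*(T/(2*T)) = 2*T² + T*(½) = 2*T² + T/2 = T/2 + 2*T²)
1/O(-8*(S - 8)) = 1/((-8*(9 - 8))*(1 + 4*(-8*(9 - 8)))/2) = 1/((-8*1)*(1 + 4*(-8*1))/2) = 1/((½)*(-8)*(1 + 4*(-8))) = 1/((½)*(-8)*(1 - 32)) = 1/((½)*(-8)*(-31)) = 1/124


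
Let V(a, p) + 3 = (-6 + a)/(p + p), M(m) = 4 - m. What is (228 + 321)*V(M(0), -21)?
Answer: -11346/7 ≈ -1620.9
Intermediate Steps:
V(a, p) = -3 + (-6 + a)/(2*p) (V(a, p) = -3 + (-6 + a)/(p + p) = -3 + (-6 + a)/((2*p)) = -3 + (-6 + a)*(1/(2*p)) = -3 + (-6 + a)/(2*p))
(228 + 321)*V(M(0), -21) = (228 + 321)*((½)*(-6 + (4 - 1*0) - 6*(-21))/(-21)) = 549*((½)*(-1/21)*(-6 + (4 + 0) + 126)) = 549*((½)*(-1/21)*(-6 + 4 + 126)) = 549*((½)*(-1/21)*124) = 549*(-62/21) = -11346/7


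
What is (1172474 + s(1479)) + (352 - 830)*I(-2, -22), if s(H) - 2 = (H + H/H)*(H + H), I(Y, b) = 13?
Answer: 5544102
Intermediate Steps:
s(H) = 2 + 2*H*(1 + H) (s(H) = 2 + (H + H/H)*(H + H) = 2 + (H + 1)*(2*H) = 2 + (1 + H)*(2*H) = 2 + 2*H*(1 + H))
(1172474 + s(1479)) + (352 - 830)*I(-2, -22) = (1172474 + (2 + 2*1479 + 2*1479²)) + (352 - 830)*13 = (1172474 + (2 + 2958 + 2*2187441)) - 478*13 = (1172474 + (2 + 2958 + 4374882)) - 6214 = (1172474 + 4377842) - 6214 = 5550316 - 6214 = 5544102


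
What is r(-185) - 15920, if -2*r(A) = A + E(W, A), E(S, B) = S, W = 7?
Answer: -15831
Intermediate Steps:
r(A) = -7/2 - A/2 (r(A) = -(A + 7)/2 = -(7 + A)/2 = -7/2 - A/2)
r(-185) - 15920 = (-7/2 - 1/2*(-185)) - 15920 = (-7/2 + 185/2) - 15920 = 89 - 15920 = -15831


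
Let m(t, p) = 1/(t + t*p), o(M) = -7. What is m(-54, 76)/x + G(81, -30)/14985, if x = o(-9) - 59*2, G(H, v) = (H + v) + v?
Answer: 26987/19230750 ≈ 0.0014033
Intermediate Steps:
m(t, p) = 1/(t + p*t)
G(H, v) = H + 2*v
x = -125 (x = -7 - 59*2 = -7 - 118 = -125)
m(-54, 76)/x + G(81, -30)/14985 = (1/((-54)*(1 + 76)))/(-125) + (81 + 2*(-30))/14985 = -1/54/77*(-1/125) + (81 - 60)*(1/14985) = -1/54*1/77*(-1/125) + 21*(1/14985) = -1/4158*(-1/125) + 7/4995 = 1/519750 + 7/4995 = 26987/19230750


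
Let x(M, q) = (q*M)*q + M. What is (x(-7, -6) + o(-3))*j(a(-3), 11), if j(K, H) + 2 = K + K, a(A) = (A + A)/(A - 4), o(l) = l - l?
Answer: 74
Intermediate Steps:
o(l) = 0
a(A) = 2*A/(-4 + A) (a(A) = (2*A)/(-4 + A) = 2*A/(-4 + A))
j(K, H) = -2 + 2*K (j(K, H) = -2 + (K + K) = -2 + 2*K)
x(M, q) = M + M*q² (x(M, q) = (M*q)*q + M = M*q² + M = M + M*q²)
(x(-7, -6) + o(-3))*j(a(-3), 11) = (-7*(1 + (-6)²) + 0)*(-2 + 2*(2*(-3)/(-4 - 3))) = (-7*(1 + 36) + 0)*(-2 + 2*(2*(-3)/(-7))) = (-7*37 + 0)*(-2 + 2*(2*(-3)*(-⅐))) = (-259 + 0)*(-2 + 2*(6/7)) = -259*(-2 + 12/7) = -259*(-2/7) = 74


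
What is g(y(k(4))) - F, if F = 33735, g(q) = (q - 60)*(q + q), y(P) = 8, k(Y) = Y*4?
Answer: -34567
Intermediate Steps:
k(Y) = 4*Y
g(q) = 2*q*(-60 + q) (g(q) = (-60 + q)*(2*q) = 2*q*(-60 + q))
g(y(k(4))) - F = 2*8*(-60 + 8) - 1*33735 = 2*8*(-52) - 33735 = -832 - 33735 = -34567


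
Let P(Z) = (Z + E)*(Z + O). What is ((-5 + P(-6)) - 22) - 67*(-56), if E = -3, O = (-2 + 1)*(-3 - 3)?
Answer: 3725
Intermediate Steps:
O = 6 (O = -1*(-6) = 6)
P(Z) = (-3 + Z)*(6 + Z) (P(Z) = (Z - 3)*(Z + 6) = (-3 + Z)*(6 + Z))
((-5 + P(-6)) - 22) - 67*(-56) = ((-5 + (-18 + (-6)**2 + 3*(-6))) - 22) - 67*(-56) = ((-5 + (-18 + 36 - 18)) - 22) + 3752 = ((-5 + 0) - 22) + 3752 = (-5 - 22) + 3752 = -27 + 3752 = 3725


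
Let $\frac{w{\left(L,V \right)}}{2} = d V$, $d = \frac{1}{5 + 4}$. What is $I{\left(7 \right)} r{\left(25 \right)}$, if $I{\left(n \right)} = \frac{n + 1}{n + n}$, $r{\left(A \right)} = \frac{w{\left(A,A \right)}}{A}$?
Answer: $\frac{8}{63} \approx 0.12698$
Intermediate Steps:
$d = \frac{1}{9} \approx 0.11111$
$w{\left(L,V \right)} = \frac{2 V}{9}$ ($w{\left(L,V \right)} = 2 \frac{V}{9} = \frac{2 V}{9}$)
$r{\left(A \right)} = \frac{2}{9}$ ($r{\left(A \right)} = \frac{\frac{2}{9} A}{A} = \frac{2}{9}$)
$I{\left(n \right)} = \frac{1 + n}{2 n}$
$I{\left(7 \right)} r{\left(25 \right)} = \frac{1 + 7}{2 \cdot 7} \cdot \frac{2}{9} = \frac{1}{2} \cdot \frac{1}{7} \cdot 8 \cdot \frac{2}{9} = \frac{4}{7} \cdot \frac{2}{9} = \frac{8}{63}$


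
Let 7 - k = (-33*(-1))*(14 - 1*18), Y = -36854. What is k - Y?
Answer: 36993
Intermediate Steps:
k = 139 (k = 7 - (-33*(-1))*(14 - 1*18) = 7 - 33*(14 - 18) = 7 - 33*(-4) = 7 - 1*(-132) = 7 + 132 = 139)
k - Y = 139 - 1*(-36854) = 139 + 36854 = 36993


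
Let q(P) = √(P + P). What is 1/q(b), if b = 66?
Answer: √33/66 ≈ 0.087039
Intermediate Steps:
q(P) = √2*√P (q(P) = √(2*P) = √2*√P)
1/q(b) = 1/(√2*√66) = 1/(2*√33) = √33/66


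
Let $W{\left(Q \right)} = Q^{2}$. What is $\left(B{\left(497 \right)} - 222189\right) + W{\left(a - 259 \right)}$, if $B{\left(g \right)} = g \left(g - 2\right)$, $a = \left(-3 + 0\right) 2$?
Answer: $94051$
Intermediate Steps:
$a = -6$ ($a = \left(-3\right) 2 = -6$)
$B{\left(g \right)} = g \left(-2 + g\right)$
$\left(B{\left(497 \right)} - 222189\right) + W{\left(a - 259 \right)} = \left(497 \left(-2 + 497\right) - 222189\right) + \left(-6 - 259\right)^{2} = \left(497 \cdot 495 - 222189\right) + \left(-265\right)^{2} = \left(246015 - 222189\right) + 70225 = 23826 + 70225 = 94051$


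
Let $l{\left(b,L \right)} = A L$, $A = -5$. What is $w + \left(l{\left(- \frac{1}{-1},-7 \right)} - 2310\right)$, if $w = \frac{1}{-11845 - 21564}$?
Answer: $- \frac{76005476}{33409} \approx -2275.0$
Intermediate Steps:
$l{\left(b,L \right)} = - 5 L$
$w = - \frac{1}{33409}$ ($w = \frac{1}{-33409} = - \frac{1}{33409} \approx -2.9932 \cdot 10^{-5}$)
$w + \left(l{\left(- \frac{1}{-1},-7 \right)} - 2310\right) = - \frac{1}{33409} - 2275 = - \frac{76005476}{33409}$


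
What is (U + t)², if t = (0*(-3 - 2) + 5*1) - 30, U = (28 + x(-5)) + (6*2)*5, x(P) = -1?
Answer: 3844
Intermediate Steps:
U = 87 (U = (28 - 1) + (6*2)*5 = 27 + 12*5 = 27 + 60 = 87)
t = -25 (t = (0*(-5) + 5) - 30 = (0 + 5) - 30 = 5 - 30 = -25)
(U + t)² = (87 - 25)² = 62² = 3844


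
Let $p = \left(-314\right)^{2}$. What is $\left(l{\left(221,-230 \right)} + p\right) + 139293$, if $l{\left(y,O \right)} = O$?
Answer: $237659$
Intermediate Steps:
$p = 98596$
$\left(l{\left(221,-230 \right)} + p\right) + 139293 = \left(-230 + 98596\right) + 139293 = 98366 + 139293 = 237659$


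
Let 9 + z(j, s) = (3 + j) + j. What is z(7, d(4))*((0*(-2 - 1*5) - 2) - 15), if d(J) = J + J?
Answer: -136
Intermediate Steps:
d(J) = 2*J
z(j, s) = -6 + 2*j (z(j, s) = -9 + ((3 + j) + j) = -9 + (3 + 2*j) = -6 + 2*j)
z(7, d(4))*((0*(-2 - 1*5) - 2) - 15) = (-6 + 2*7)*((0*(-2 - 1*5) - 2) - 15) = (-6 + 14)*((0*(-2 - 5) - 2) - 15) = 8*((0*(-7) - 2) - 15) = 8*((0 - 2) - 15) = 8*(-2 - 15) = 8*(-17) = -136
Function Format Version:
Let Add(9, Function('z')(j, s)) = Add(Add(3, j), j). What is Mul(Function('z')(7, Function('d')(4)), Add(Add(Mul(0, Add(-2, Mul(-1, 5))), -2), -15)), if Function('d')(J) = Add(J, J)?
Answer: -136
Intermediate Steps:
Function('d')(J) = Mul(2, J)
Function('z')(j, s) = Add(-6, Mul(2, j)) (Function('z')(j, s) = Add(-9, Add(Add(3, j), j)) = Add(-9, Add(3, Mul(2, j))) = Add(-6, Mul(2, j)))
Mul(Function('z')(7, Function('d')(4)), Add(Add(Mul(0, Add(-2, Mul(-1, 5))), -2), -15)) = Mul(Add(-6, Mul(2, 7)), Add(Add(Mul(0, Add(-2, Mul(-1, 5))), -2), -15)) = Mul(Add(-6, 14), Add(Add(Mul(0, Add(-2, -5)), -2), -15)) = Mul(8, Add(Add(Mul(0, -7), -2), -15)) = Mul(8, Add(Add(0, -2), -15)) = Mul(8, Add(-2, -15)) = Mul(8, -17) = -136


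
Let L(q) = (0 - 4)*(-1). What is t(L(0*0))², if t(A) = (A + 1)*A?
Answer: 400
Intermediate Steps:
L(q) = 4 (L(q) = -4*(-1) = 4)
t(A) = A*(1 + A) (t(A) = (1 + A)*A = A*(1 + A))
t(L(0*0))² = (4*(1 + 4))² = (4*5)² = 20² = 400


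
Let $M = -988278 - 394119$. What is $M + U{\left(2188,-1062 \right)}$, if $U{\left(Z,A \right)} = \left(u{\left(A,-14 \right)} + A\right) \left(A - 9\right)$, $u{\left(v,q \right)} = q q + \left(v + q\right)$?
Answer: $697485$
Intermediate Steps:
$u{\left(v,q \right)} = q + v + q^{2}$ ($u{\left(v,q \right)} = q^{2} + \left(q + v\right) = q + v + q^{2}$)
$U{\left(Z,A \right)} = \left(-9 + A\right) \left(182 + 2 A\right)$ ($U{\left(Z,A \right)} = \left(\left(-14 + A + \left(-14\right)^{2}\right) + A\right) \left(A - 9\right) = \left(\left(-14 + A + 196\right) + A\right) \left(-9 + A\right) = \left(\left(182 + A\right) + A\right) \left(-9 + A\right) = \left(182 + 2 A\right) \left(-9 + A\right) = \left(-9 + A\right) \left(182 + 2 A\right)$)
$M = -1382397$
$M + U{\left(2188,-1062 \right)} = -1382397 + \left(-1638 + 2 \left(-1062\right)^{2} + 164 \left(-1062\right)\right) = -1382397 - -2079882 = -1382397 + 2079882 = 697485$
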